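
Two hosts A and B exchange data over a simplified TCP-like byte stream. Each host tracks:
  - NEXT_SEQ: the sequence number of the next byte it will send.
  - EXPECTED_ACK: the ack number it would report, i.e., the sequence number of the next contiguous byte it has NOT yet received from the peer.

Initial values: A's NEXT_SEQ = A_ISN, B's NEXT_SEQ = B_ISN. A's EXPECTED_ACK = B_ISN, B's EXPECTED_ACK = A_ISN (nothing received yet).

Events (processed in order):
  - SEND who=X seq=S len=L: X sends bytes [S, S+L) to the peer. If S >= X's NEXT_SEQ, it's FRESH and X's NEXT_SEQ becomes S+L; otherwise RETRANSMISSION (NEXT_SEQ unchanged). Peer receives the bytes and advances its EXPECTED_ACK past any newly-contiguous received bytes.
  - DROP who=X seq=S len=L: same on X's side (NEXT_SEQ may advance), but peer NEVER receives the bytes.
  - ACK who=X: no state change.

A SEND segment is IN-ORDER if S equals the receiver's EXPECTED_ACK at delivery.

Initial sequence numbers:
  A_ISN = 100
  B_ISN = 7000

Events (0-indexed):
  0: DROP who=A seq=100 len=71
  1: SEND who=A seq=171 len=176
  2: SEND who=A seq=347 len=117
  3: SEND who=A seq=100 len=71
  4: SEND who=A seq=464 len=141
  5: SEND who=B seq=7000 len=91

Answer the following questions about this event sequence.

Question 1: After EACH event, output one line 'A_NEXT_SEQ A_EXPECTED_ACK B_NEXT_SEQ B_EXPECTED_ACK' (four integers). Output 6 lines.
171 7000 7000 100
347 7000 7000 100
464 7000 7000 100
464 7000 7000 464
605 7000 7000 605
605 7091 7091 605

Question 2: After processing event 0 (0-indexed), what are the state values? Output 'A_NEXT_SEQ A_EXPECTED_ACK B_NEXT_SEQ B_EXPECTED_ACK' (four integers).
After event 0: A_seq=171 A_ack=7000 B_seq=7000 B_ack=100

171 7000 7000 100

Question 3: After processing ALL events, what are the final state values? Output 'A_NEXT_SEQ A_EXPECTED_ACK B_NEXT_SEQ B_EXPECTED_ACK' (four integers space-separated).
After event 0: A_seq=171 A_ack=7000 B_seq=7000 B_ack=100
After event 1: A_seq=347 A_ack=7000 B_seq=7000 B_ack=100
After event 2: A_seq=464 A_ack=7000 B_seq=7000 B_ack=100
After event 3: A_seq=464 A_ack=7000 B_seq=7000 B_ack=464
After event 4: A_seq=605 A_ack=7000 B_seq=7000 B_ack=605
After event 5: A_seq=605 A_ack=7091 B_seq=7091 B_ack=605

Answer: 605 7091 7091 605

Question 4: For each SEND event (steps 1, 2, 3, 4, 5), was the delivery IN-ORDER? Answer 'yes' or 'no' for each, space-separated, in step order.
Answer: no no yes yes yes

Derivation:
Step 1: SEND seq=171 -> out-of-order
Step 2: SEND seq=347 -> out-of-order
Step 3: SEND seq=100 -> in-order
Step 4: SEND seq=464 -> in-order
Step 5: SEND seq=7000 -> in-order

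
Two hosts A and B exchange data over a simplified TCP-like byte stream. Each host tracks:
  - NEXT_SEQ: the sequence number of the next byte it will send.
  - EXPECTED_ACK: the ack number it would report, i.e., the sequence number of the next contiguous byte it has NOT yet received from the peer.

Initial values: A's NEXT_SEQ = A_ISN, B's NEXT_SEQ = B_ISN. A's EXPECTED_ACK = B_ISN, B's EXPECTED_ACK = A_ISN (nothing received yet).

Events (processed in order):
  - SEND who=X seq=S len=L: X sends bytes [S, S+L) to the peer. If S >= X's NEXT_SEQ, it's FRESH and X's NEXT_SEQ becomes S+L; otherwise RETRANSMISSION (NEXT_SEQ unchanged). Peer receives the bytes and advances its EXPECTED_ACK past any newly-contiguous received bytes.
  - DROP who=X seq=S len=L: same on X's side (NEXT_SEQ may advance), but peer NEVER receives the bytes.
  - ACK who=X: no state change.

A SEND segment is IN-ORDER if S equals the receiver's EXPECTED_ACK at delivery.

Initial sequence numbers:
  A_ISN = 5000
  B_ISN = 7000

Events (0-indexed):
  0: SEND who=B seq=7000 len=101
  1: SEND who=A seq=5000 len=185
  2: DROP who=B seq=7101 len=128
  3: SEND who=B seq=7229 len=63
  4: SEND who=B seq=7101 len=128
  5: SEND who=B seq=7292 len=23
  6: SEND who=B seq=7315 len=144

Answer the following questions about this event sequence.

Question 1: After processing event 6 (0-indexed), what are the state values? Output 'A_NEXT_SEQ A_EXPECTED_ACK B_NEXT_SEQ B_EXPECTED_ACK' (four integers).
After event 0: A_seq=5000 A_ack=7101 B_seq=7101 B_ack=5000
After event 1: A_seq=5185 A_ack=7101 B_seq=7101 B_ack=5185
After event 2: A_seq=5185 A_ack=7101 B_seq=7229 B_ack=5185
After event 3: A_seq=5185 A_ack=7101 B_seq=7292 B_ack=5185
After event 4: A_seq=5185 A_ack=7292 B_seq=7292 B_ack=5185
After event 5: A_seq=5185 A_ack=7315 B_seq=7315 B_ack=5185
After event 6: A_seq=5185 A_ack=7459 B_seq=7459 B_ack=5185

5185 7459 7459 5185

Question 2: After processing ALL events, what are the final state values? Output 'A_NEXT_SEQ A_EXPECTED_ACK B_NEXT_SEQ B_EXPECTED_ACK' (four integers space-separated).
After event 0: A_seq=5000 A_ack=7101 B_seq=7101 B_ack=5000
After event 1: A_seq=5185 A_ack=7101 B_seq=7101 B_ack=5185
After event 2: A_seq=5185 A_ack=7101 B_seq=7229 B_ack=5185
After event 3: A_seq=5185 A_ack=7101 B_seq=7292 B_ack=5185
After event 4: A_seq=5185 A_ack=7292 B_seq=7292 B_ack=5185
After event 5: A_seq=5185 A_ack=7315 B_seq=7315 B_ack=5185
After event 6: A_seq=5185 A_ack=7459 B_seq=7459 B_ack=5185

Answer: 5185 7459 7459 5185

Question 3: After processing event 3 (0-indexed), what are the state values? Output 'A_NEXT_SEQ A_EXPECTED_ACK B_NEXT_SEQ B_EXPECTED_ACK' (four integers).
After event 0: A_seq=5000 A_ack=7101 B_seq=7101 B_ack=5000
After event 1: A_seq=5185 A_ack=7101 B_seq=7101 B_ack=5185
After event 2: A_seq=5185 A_ack=7101 B_seq=7229 B_ack=5185
After event 3: A_seq=5185 A_ack=7101 B_seq=7292 B_ack=5185

5185 7101 7292 5185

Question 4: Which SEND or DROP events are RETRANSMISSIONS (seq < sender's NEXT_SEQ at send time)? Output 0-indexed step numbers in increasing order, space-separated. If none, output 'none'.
Answer: 4

Derivation:
Step 0: SEND seq=7000 -> fresh
Step 1: SEND seq=5000 -> fresh
Step 2: DROP seq=7101 -> fresh
Step 3: SEND seq=7229 -> fresh
Step 4: SEND seq=7101 -> retransmit
Step 5: SEND seq=7292 -> fresh
Step 6: SEND seq=7315 -> fresh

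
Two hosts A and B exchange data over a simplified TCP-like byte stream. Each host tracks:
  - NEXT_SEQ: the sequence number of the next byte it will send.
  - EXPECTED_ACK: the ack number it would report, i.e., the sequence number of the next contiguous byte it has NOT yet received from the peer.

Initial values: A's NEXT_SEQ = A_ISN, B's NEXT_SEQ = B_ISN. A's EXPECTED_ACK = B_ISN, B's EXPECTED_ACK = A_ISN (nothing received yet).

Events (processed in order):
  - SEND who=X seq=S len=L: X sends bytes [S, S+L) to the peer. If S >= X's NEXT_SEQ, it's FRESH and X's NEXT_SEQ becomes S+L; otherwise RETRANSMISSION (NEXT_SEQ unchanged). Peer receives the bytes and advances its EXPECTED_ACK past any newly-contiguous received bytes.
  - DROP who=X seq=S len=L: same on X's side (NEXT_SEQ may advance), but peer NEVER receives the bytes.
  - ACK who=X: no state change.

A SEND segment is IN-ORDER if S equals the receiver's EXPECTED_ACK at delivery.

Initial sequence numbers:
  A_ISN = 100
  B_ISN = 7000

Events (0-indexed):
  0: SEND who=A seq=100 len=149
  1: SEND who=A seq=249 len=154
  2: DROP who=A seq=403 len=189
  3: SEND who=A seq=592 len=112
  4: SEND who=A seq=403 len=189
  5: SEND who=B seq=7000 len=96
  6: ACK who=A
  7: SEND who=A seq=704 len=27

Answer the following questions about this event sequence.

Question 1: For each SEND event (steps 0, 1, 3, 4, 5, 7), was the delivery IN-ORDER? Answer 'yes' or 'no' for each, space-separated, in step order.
Step 0: SEND seq=100 -> in-order
Step 1: SEND seq=249 -> in-order
Step 3: SEND seq=592 -> out-of-order
Step 4: SEND seq=403 -> in-order
Step 5: SEND seq=7000 -> in-order
Step 7: SEND seq=704 -> in-order

Answer: yes yes no yes yes yes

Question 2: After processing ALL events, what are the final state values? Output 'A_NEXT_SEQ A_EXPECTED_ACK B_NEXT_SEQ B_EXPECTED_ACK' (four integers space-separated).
Answer: 731 7096 7096 731

Derivation:
After event 0: A_seq=249 A_ack=7000 B_seq=7000 B_ack=249
After event 1: A_seq=403 A_ack=7000 B_seq=7000 B_ack=403
After event 2: A_seq=592 A_ack=7000 B_seq=7000 B_ack=403
After event 3: A_seq=704 A_ack=7000 B_seq=7000 B_ack=403
After event 4: A_seq=704 A_ack=7000 B_seq=7000 B_ack=704
After event 5: A_seq=704 A_ack=7096 B_seq=7096 B_ack=704
After event 6: A_seq=704 A_ack=7096 B_seq=7096 B_ack=704
After event 7: A_seq=731 A_ack=7096 B_seq=7096 B_ack=731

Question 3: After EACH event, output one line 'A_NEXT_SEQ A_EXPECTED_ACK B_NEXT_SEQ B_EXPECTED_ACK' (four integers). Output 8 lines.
249 7000 7000 249
403 7000 7000 403
592 7000 7000 403
704 7000 7000 403
704 7000 7000 704
704 7096 7096 704
704 7096 7096 704
731 7096 7096 731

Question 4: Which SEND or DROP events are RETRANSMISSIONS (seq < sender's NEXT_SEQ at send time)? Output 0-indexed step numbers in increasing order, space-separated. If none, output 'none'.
Step 0: SEND seq=100 -> fresh
Step 1: SEND seq=249 -> fresh
Step 2: DROP seq=403 -> fresh
Step 3: SEND seq=592 -> fresh
Step 4: SEND seq=403 -> retransmit
Step 5: SEND seq=7000 -> fresh
Step 7: SEND seq=704 -> fresh

Answer: 4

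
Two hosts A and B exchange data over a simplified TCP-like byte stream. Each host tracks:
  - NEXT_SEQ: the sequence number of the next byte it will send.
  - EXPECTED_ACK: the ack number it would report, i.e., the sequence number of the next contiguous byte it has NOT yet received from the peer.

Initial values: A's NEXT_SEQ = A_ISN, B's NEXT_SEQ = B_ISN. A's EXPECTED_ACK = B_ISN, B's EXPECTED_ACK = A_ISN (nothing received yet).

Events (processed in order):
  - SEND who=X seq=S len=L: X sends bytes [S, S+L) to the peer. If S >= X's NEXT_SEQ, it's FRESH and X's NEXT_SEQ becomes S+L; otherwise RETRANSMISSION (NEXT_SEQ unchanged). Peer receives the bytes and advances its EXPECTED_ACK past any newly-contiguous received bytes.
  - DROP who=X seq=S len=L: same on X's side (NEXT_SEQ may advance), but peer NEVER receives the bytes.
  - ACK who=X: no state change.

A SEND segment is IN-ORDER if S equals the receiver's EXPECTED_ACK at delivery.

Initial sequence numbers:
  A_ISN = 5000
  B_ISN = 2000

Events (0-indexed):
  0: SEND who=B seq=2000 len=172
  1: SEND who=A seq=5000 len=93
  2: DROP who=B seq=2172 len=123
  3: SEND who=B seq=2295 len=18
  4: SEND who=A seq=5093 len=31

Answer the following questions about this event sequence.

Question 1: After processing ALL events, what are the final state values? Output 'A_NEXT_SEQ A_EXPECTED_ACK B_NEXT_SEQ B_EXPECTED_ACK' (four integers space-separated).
Answer: 5124 2172 2313 5124

Derivation:
After event 0: A_seq=5000 A_ack=2172 B_seq=2172 B_ack=5000
After event 1: A_seq=5093 A_ack=2172 B_seq=2172 B_ack=5093
After event 2: A_seq=5093 A_ack=2172 B_seq=2295 B_ack=5093
After event 3: A_seq=5093 A_ack=2172 B_seq=2313 B_ack=5093
After event 4: A_seq=5124 A_ack=2172 B_seq=2313 B_ack=5124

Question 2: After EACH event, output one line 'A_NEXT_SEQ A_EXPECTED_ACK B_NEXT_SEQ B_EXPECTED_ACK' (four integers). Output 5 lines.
5000 2172 2172 5000
5093 2172 2172 5093
5093 2172 2295 5093
5093 2172 2313 5093
5124 2172 2313 5124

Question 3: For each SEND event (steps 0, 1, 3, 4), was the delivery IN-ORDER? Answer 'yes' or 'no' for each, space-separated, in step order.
Answer: yes yes no yes

Derivation:
Step 0: SEND seq=2000 -> in-order
Step 1: SEND seq=5000 -> in-order
Step 3: SEND seq=2295 -> out-of-order
Step 4: SEND seq=5093 -> in-order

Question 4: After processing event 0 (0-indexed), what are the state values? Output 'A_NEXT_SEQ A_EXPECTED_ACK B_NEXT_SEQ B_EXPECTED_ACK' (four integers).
After event 0: A_seq=5000 A_ack=2172 B_seq=2172 B_ack=5000

5000 2172 2172 5000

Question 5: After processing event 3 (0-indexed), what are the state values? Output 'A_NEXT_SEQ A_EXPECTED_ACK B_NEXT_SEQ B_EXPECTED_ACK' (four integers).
After event 0: A_seq=5000 A_ack=2172 B_seq=2172 B_ack=5000
After event 1: A_seq=5093 A_ack=2172 B_seq=2172 B_ack=5093
After event 2: A_seq=5093 A_ack=2172 B_seq=2295 B_ack=5093
After event 3: A_seq=5093 A_ack=2172 B_seq=2313 B_ack=5093

5093 2172 2313 5093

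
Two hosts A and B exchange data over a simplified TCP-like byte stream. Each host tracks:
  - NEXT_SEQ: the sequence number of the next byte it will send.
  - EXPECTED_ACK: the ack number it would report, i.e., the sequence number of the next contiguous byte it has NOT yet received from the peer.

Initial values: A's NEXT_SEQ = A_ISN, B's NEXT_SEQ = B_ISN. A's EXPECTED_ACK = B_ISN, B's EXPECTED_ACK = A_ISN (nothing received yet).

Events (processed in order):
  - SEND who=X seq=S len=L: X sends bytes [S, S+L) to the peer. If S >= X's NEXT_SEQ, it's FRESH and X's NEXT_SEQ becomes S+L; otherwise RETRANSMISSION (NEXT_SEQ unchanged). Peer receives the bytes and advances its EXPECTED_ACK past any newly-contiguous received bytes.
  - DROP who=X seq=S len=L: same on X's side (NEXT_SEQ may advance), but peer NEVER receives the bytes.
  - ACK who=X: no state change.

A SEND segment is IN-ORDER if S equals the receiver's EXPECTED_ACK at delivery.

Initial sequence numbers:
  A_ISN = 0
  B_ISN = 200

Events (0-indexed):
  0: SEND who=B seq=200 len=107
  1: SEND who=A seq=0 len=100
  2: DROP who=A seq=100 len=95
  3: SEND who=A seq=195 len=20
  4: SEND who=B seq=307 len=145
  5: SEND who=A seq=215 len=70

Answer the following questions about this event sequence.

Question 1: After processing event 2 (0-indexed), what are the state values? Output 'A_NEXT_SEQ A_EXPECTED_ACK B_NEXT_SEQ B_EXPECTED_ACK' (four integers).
After event 0: A_seq=0 A_ack=307 B_seq=307 B_ack=0
After event 1: A_seq=100 A_ack=307 B_seq=307 B_ack=100
After event 2: A_seq=195 A_ack=307 B_seq=307 B_ack=100

195 307 307 100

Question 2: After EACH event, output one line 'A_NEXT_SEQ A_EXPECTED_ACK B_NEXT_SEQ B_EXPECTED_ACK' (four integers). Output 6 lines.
0 307 307 0
100 307 307 100
195 307 307 100
215 307 307 100
215 452 452 100
285 452 452 100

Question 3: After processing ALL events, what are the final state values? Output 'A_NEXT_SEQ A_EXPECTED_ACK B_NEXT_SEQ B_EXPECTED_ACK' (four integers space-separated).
Answer: 285 452 452 100

Derivation:
After event 0: A_seq=0 A_ack=307 B_seq=307 B_ack=0
After event 1: A_seq=100 A_ack=307 B_seq=307 B_ack=100
After event 2: A_seq=195 A_ack=307 B_seq=307 B_ack=100
After event 3: A_seq=215 A_ack=307 B_seq=307 B_ack=100
After event 4: A_seq=215 A_ack=452 B_seq=452 B_ack=100
After event 5: A_seq=285 A_ack=452 B_seq=452 B_ack=100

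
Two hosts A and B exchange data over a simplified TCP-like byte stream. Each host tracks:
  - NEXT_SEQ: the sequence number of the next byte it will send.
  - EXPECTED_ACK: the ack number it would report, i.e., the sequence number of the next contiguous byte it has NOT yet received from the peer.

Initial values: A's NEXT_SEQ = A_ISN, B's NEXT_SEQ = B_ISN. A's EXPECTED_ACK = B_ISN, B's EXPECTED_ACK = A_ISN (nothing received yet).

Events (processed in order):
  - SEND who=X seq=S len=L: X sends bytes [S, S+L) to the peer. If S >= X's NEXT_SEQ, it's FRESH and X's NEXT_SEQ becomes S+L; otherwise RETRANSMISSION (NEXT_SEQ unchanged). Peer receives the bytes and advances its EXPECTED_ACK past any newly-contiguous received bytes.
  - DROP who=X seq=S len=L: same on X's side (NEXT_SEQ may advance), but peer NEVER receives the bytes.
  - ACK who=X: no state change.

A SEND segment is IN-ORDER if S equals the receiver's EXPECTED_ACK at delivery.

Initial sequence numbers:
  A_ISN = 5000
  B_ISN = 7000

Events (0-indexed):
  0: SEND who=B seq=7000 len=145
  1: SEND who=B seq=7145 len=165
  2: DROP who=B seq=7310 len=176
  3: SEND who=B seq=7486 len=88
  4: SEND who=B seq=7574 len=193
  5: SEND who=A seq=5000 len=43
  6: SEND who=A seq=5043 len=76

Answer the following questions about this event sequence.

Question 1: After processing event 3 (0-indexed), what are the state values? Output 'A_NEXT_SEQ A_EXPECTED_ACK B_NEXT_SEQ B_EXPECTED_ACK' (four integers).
After event 0: A_seq=5000 A_ack=7145 B_seq=7145 B_ack=5000
After event 1: A_seq=5000 A_ack=7310 B_seq=7310 B_ack=5000
After event 2: A_seq=5000 A_ack=7310 B_seq=7486 B_ack=5000
After event 3: A_seq=5000 A_ack=7310 B_seq=7574 B_ack=5000

5000 7310 7574 5000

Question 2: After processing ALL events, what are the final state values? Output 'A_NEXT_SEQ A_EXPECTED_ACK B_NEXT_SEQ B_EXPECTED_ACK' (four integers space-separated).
After event 0: A_seq=5000 A_ack=7145 B_seq=7145 B_ack=5000
After event 1: A_seq=5000 A_ack=7310 B_seq=7310 B_ack=5000
After event 2: A_seq=5000 A_ack=7310 B_seq=7486 B_ack=5000
After event 3: A_seq=5000 A_ack=7310 B_seq=7574 B_ack=5000
After event 4: A_seq=5000 A_ack=7310 B_seq=7767 B_ack=5000
After event 5: A_seq=5043 A_ack=7310 B_seq=7767 B_ack=5043
After event 6: A_seq=5119 A_ack=7310 B_seq=7767 B_ack=5119

Answer: 5119 7310 7767 5119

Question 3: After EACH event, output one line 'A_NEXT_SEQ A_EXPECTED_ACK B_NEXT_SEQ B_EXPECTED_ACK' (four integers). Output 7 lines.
5000 7145 7145 5000
5000 7310 7310 5000
5000 7310 7486 5000
5000 7310 7574 5000
5000 7310 7767 5000
5043 7310 7767 5043
5119 7310 7767 5119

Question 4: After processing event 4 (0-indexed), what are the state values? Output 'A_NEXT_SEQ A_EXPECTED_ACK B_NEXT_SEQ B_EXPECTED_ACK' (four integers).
After event 0: A_seq=5000 A_ack=7145 B_seq=7145 B_ack=5000
After event 1: A_seq=5000 A_ack=7310 B_seq=7310 B_ack=5000
After event 2: A_seq=5000 A_ack=7310 B_seq=7486 B_ack=5000
After event 3: A_seq=5000 A_ack=7310 B_seq=7574 B_ack=5000
After event 4: A_seq=5000 A_ack=7310 B_seq=7767 B_ack=5000

5000 7310 7767 5000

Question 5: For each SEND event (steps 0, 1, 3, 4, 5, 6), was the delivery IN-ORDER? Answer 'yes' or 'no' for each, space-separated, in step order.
Step 0: SEND seq=7000 -> in-order
Step 1: SEND seq=7145 -> in-order
Step 3: SEND seq=7486 -> out-of-order
Step 4: SEND seq=7574 -> out-of-order
Step 5: SEND seq=5000 -> in-order
Step 6: SEND seq=5043 -> in-order

Answer: yes yes no no yes yes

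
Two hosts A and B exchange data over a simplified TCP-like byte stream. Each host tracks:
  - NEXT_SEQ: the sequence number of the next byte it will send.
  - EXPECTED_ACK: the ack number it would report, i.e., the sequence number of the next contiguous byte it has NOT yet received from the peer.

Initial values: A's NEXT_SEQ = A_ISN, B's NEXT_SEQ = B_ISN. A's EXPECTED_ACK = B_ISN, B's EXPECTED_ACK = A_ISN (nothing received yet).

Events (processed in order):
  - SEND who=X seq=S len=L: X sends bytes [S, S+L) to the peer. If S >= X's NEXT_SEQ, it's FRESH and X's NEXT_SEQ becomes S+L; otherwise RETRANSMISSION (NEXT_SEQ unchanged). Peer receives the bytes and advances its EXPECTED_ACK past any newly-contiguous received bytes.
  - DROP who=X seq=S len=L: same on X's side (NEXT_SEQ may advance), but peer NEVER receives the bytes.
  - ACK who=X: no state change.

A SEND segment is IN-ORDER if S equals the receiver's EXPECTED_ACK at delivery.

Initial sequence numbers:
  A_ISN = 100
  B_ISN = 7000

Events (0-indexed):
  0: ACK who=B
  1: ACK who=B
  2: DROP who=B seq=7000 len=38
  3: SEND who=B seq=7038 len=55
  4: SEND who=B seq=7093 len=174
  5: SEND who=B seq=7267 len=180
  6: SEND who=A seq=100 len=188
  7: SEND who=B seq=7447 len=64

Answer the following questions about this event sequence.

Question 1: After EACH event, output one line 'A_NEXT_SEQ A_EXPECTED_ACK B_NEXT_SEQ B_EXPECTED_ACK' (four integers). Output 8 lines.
100 7000 7000 100
100 7000 7000 100
100 7000 7038 100
100 7000 7093 100
100 7000 7267 100
100 7000 7447 100
288 7000 7447 288
288 7000 7511 288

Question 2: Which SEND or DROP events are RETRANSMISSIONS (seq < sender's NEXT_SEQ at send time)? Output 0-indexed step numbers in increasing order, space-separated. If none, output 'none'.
Step 2: DROP seq=7000 -> fresh
Step 3: SEND seq=7038 -> fresh
Step 4: SEND seq=7093 -> fresh
Step 5: SEND seq=7267 -> fresh
Step 6: SEND seq=100 -> fresh
Step 7: SEND seq=7447 -> fresh

Answer: none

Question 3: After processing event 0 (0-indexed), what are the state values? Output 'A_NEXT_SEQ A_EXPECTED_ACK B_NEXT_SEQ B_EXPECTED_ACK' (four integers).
After event 0: A_seq=100 A_ack=7000 B_seq=7000 B_ack=100

100 7000 7000 100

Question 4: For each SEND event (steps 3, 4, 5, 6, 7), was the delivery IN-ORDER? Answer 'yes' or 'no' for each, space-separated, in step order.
Answer: no no no yes no

Derivation:
Step 3: SEND seq=7038 -> out-of-order
Step 4: SEND seq=7093 -> out-of-order
Step 5: SEND seq=7267 -> out-of-order
Step 6: SEND seq=100 -> in-order
Step 7: SEND seq=7447 -> out-of-order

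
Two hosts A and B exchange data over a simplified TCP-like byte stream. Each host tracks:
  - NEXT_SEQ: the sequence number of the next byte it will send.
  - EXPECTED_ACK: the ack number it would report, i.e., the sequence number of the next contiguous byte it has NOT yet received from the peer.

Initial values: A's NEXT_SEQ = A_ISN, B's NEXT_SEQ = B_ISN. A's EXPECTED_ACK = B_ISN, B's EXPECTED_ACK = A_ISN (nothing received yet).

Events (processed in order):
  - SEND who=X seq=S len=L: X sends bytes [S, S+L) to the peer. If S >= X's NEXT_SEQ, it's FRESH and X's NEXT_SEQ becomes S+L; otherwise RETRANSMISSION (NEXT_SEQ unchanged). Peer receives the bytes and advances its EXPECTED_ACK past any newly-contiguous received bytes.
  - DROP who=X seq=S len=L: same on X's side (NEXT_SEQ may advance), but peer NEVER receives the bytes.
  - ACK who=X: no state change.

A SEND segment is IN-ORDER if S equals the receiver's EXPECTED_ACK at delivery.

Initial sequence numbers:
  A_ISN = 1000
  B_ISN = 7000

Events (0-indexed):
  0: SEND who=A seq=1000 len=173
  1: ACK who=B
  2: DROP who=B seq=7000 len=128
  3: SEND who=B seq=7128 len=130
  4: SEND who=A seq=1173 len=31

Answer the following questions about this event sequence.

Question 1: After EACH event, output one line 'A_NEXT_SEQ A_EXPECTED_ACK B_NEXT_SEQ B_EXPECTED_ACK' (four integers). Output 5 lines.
1173 7000 7000 1173
1173 7000 7000 1173
1173 7000 7128 1173
1173 7000 7258 1173
1204 7000 7258 1204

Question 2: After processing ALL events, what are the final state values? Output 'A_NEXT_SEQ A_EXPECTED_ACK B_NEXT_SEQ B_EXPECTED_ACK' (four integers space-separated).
Answer: 1204 7000 7258 1204

Derivation:
After event 0: A_seq=1173 A_ack=7000 B_seq=7000 B_ack=1173
After event 1: A_seq=1173 A_ack=7000 B_seq=7000 B_ack=1173
After event 2: A_seq=1173 A_ack=7000 B_seq=7128 B_ack=1173
After event 3: A_seq=1173 A_ack=7000 B_seq=7258 B_ack=1173
After event 4: A_seq=1204 A_ack=7000 B_seq=7258 B_ack=1204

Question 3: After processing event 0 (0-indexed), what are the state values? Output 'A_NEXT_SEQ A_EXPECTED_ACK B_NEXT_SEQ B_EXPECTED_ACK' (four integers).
After event 0: A_seq=1173 A_ack=7000 B_seq=7000 B_ack=1173

1173 7000 7000 1173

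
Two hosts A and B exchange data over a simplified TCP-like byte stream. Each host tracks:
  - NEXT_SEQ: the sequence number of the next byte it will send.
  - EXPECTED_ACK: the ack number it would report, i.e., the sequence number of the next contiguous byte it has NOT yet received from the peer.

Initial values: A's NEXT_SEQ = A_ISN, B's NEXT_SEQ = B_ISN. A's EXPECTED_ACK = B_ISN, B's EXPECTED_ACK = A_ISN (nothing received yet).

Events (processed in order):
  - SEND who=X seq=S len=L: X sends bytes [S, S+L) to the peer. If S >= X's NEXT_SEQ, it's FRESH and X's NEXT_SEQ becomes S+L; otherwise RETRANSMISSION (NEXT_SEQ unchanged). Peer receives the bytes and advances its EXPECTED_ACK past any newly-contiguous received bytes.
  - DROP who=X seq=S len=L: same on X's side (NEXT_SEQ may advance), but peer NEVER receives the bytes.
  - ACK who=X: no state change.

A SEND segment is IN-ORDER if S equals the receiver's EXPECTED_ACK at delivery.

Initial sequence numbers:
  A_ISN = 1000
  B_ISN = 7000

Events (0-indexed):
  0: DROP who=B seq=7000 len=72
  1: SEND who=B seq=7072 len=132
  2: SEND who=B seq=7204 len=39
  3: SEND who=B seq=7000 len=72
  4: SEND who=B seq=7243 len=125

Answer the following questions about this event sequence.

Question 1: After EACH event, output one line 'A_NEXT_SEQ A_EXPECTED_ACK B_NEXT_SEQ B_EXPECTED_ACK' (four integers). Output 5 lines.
1000 7000 7072 1000
1000 7000 7204 1000
1000 7000 7243 1000
1000 7243 7243 1000
1000 7368 7368 1000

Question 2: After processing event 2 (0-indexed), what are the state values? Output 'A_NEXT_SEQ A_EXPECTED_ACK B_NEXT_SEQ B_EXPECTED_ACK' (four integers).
After event 0: A_seq=1000 A_ack=7000 B_seq=7072 B_ack=1000
After event 1: A_seq=1000 A_ack=7000 B_seq=7204 B_ack=1000
After event 2: A_seq=1000 A_ack=7000 B_seq=7243 B_ack=1000

1000 7000 7243 1000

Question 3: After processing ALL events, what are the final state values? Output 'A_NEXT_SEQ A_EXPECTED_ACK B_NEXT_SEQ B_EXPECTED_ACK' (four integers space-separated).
After event 0: A_seq=1000 A_ack=7000 B_seq=7072 B_ack=1000
After event 1: A_seq=1000 A_ack=7000 B_seq=7204 B_ack=1000
After event 2: A_seq=1000 A_ack=7000 B_seq=7243 B_ack=1000
After event 3: A_seq=1000 A_ack=7243 B_seq=7243 B_ack=1000
After event 4: A_seq=1000 A_ack=7368 B_seq=7368 B_ack=1000

Answer: 1000 7368 7368 1000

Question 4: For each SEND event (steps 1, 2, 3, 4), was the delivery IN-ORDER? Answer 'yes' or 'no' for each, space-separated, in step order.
Step 1: SEND seq=7072 -> out-of-order
Step 2: SEND seq=7204 -> out-of-order
Step 3: SEND seq=7000 -> in-order
Step 4: SEND seq=7243 -> in-order

Answer: no no yes yes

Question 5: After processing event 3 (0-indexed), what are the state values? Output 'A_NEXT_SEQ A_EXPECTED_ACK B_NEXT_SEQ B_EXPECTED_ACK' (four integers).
After event 0: A_seq=1000 A_ack=7000 B_seq=7072 B_ack=1000
After event 1: A_seq=1000 A_ack=7000 B_seq=7204 B_ack=1000
After event 2: A_seq=1000 A_ack=7000 B_seq=7243 B_ack=1000
After event 3: A_seq=1000 A_ack=7243 B_seq=7243 B_ack=1000

1000 7243 7243 1000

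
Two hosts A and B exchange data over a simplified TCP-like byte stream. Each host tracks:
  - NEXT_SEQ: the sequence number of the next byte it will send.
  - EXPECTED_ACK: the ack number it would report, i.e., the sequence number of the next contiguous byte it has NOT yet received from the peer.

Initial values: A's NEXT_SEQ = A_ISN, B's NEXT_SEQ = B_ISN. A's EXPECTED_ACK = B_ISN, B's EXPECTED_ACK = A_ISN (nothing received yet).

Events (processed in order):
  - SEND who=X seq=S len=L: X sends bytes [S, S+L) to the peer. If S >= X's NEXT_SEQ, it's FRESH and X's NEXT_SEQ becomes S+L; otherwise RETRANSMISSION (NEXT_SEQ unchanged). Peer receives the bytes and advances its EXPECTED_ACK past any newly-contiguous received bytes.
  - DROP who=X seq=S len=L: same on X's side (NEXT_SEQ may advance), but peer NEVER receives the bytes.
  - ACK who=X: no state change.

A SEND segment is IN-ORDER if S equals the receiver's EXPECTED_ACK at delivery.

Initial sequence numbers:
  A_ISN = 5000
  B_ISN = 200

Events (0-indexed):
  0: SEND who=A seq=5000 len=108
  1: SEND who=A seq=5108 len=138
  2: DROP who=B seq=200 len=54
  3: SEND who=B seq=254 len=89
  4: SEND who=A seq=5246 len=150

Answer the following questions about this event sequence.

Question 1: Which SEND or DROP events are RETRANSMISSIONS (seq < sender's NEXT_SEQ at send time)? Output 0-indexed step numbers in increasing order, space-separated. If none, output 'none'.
Answer: none

Derivation:
Step 0: SEND seq=5000 -> fresh
Step 1: SEND seq=5108 -> fresh
Step 2: DROP seq=200 -> fresh
Step 3: SEND seq=254 -> fresh
Step 4: SEND seq=5246 -> fresh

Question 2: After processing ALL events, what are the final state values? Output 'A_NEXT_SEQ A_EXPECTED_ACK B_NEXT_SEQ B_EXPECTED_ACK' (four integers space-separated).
Answer: 5396 200 343 5396

Derivation:
After event 0: A_seq=5108 A_ack=200 B_seq=200 B_ack=5108
After event 1: A_seq=5246 A_ack=200 B_seq=200 B_ack=5246
After event 2: A_seq=5246 A_ack=200 B_seq=254 B_ack=5246
After event 3: A_seq=5246 A_ack=200 B_seq=343 B_ack=5246
After event 4: A_seq=5396 A_ack=200 B_seq=343 B_ack=5396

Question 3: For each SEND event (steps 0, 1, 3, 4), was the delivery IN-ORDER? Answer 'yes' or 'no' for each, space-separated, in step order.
Step 0: SEND seq=5000 -> in-order
Step 1: SEND seq=5108 -> in-order
Step 3: SEND seq=254 -> out-of-order
Step 4: SEND seq=5246 -> in-order

Answer: yes yes no yes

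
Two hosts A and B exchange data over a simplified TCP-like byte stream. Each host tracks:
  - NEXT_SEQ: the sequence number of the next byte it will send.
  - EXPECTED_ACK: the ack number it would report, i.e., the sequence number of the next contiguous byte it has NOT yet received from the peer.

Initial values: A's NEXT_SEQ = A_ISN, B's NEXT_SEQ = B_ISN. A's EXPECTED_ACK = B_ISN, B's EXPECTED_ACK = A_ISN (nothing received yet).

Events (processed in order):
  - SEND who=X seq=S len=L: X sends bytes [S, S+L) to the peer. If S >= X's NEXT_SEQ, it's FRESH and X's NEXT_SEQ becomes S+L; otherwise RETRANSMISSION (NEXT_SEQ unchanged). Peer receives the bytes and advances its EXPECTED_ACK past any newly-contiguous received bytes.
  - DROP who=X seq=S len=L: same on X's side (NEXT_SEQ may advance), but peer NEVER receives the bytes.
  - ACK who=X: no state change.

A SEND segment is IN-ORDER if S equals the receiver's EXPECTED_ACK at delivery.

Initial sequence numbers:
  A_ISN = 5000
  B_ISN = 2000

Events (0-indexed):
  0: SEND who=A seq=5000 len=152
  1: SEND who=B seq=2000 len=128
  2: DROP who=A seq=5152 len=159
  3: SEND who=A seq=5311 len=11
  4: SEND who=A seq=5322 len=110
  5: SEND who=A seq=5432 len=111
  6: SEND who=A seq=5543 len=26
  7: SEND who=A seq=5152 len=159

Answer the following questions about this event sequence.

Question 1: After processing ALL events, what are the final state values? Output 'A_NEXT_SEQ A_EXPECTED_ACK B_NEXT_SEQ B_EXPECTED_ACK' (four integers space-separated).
After event 0: A_seq=5152 A_ack=2000 B_seq=2000 B_ack=5152
After event 1: A_seq=5152 A_ack=2128 B_seq=2128 B_ack=5152
After event 2: A_seq=5311 A_ack=2128 B_seq=2128 B_ack=5152
After event 3: A_seq=5322 A_ack=2128 B_seq=2128 B_ack=5152
After event 4: A_seq=5432 A_ack=2128 B_seq=2128 B_ack=5152
After event 5: A_seq=5543 A_ack=2128 B_seq=2128 B_ack=5152
After event 6: A_seq=5569 A_ack=2128 B_seq=2128 B_ack=5152
After event 7: A_seq=5569 A_ack=2128 B_seq=2128 B_ack=5569

Answer: 5569 2128 2128 5569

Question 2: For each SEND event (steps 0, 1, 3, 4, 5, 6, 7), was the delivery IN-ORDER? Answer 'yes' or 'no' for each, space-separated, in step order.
Step 0: SEND seq=5000 -> in-order
Step 1: SEND seq=2000 -> in-order
Step 3: SEND seq=5311 -> out-of-order
Step 4: SEND seq=5322 -> out-of-order
Step 5: SEND seq=5432 -> out-of-order
Step 6: SEND seq=5543 -> out-of-order
Step 7: SEND seq=5152 -> in-order

Answer: yes yes no no no no yes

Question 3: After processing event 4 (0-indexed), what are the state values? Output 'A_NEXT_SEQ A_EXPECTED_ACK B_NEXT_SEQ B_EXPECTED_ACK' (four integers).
After event 0: A_seq=5152 A_ack=2000 B_seq=2000 B_ack=5152
After event 1: A_seq=5152 A_ack=2128 B_seq=2128 B_ack=5152
After event 2: A_seq=5311 A_ack=2128 B_seq=2128 B_ack=5152
After event 3: A_seq=5322 A_ack=2128 B_seq=2128 B_ack=5152
After event 4: A_seq=5432 A_ack=2128 B_seq=2128 B_ack=5152

5432 2128 2128 5152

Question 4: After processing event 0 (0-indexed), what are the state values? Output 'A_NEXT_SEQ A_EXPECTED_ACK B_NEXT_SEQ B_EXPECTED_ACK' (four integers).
After event 0: A_seq=5152 A_ack=2000 B_seq=2000 B_ack=5152

5152 2000 2000 5152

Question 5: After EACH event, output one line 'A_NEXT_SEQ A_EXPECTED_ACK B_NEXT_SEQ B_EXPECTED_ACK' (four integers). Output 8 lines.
5152 2000 2000 5152
5152 2128 2128 5152
5311 2128 2128 5152
5322 2128 2128 5152
5432 2128 2128 5152
5543 2128 2128 5152
5569 2128 2128 5152
5569 2128 2128 5569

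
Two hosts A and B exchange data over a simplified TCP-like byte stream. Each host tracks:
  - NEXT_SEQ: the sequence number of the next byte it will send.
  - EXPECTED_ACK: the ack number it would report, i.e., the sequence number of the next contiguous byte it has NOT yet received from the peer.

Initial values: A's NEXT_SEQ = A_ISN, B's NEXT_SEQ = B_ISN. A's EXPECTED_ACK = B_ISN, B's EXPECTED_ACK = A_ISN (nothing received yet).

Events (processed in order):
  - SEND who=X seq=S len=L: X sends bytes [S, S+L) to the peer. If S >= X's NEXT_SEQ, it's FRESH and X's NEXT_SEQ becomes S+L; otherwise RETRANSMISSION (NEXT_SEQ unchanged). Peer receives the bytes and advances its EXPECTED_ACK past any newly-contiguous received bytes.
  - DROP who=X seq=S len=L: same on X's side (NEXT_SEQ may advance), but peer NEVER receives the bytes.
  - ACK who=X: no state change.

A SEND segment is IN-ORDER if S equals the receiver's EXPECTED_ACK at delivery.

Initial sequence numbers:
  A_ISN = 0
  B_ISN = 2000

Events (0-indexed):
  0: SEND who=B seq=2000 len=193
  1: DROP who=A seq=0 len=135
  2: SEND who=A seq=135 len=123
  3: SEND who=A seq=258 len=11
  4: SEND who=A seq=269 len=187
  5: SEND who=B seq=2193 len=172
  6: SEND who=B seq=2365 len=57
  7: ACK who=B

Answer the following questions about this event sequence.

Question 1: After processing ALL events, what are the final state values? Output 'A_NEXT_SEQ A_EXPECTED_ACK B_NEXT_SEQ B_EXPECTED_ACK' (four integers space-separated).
After event 0: A_seq=0 A_ack=2193 B_seq=2193 B_ack=0
After event 1: A_seq=135 A_ack=2193 B_seq=2193 B_ack=0
After event 2: A_seq=258 A_ack=2193 B_seq=2193 B_ack=0
After event 3: A_seq=269 A_ack=2193 B_seq=2193 B_ack=0
After event 4: A_seq=456 A_ack=2193 B_seq=2193 B_ack=0
After event 5: A_seq=456 A_ack=2365 B_seq=2365 B_ack=0
After event 6: A_seq=456 A_ack=2422 B_seq=2422 B_ack=0
After event 7: A_seq=456 A_ack=2422 B_seq=2422 B_ack=0

Answer: 456 2422 2422 0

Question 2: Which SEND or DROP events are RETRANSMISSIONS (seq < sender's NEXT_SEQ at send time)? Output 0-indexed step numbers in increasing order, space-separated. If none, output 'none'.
Answer: none

Derivation:
Step 0: SEND seq=2000 -> fresh
Step 1: DROP seq=0 -> fresh
Step 2: SEND seq=135 -> fresh
Step 3: SEND seq=258 -> fresh
Step 4: SEND seq=269 -> fresh
Step 5: SEND seq=2193 -> fresh
Step 6: SEND seq=2365 -> fresh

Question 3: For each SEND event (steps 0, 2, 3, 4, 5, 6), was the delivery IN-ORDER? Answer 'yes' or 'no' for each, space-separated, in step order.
Answer: yes no no no yes yes

Derivation:
Step 0: SEND seq=2000 -> in-order
Step 2: SEND seq=135 -> out-of-order
Step 3: SEND seq=258 -> out-of-order
Step 4: SEND seq=269 -> out-of-order
Step 5: SEND seq=2193 -> in-order
Step 6: SEND seq=2365 -> in-order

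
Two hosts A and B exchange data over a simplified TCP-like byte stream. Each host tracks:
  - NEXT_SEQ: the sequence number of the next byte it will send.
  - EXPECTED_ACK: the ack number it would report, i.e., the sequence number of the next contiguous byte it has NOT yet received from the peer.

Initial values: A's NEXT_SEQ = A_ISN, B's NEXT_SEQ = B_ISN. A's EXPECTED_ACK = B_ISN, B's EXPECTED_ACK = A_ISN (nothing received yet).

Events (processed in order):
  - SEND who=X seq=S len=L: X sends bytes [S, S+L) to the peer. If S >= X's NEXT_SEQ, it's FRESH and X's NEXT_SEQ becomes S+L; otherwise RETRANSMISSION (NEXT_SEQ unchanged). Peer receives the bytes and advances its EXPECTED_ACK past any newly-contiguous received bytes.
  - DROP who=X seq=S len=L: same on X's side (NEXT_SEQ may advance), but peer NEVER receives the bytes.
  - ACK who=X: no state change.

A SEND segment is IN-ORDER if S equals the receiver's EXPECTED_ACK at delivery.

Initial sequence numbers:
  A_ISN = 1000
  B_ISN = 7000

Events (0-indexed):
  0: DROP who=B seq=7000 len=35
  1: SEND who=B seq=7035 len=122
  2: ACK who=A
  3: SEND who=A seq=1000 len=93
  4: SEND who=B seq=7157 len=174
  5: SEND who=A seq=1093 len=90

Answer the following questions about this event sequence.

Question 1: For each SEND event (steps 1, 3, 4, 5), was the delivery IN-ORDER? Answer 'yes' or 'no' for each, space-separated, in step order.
Answer: no yes no yes

Derivation:
Step 1: SEND seq=7035 -> out-of-order
Step 3: SEND seq=1000 -> in-order
Step 4: SEND seq=7157 -> out-of-order
Step 5: SEND seq=1093 -> in-order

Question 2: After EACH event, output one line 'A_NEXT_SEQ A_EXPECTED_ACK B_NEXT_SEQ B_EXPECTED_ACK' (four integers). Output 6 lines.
1000 7000 7035 1000
1000 7000 7157 1000
1000 7000 7157 1000
1093 7000 7157 1093
1093 7000 7331 1093
1183 7000 7331 1183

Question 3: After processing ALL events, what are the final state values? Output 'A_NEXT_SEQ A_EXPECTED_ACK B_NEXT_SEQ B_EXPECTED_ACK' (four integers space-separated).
Answer: 1183 7000 7331 1183

Derivation:
After event 0: A_seq=1000 A_ack=7000 B_seq=7035 B_ack=1000
After event 1: A_seq=1000 A_ack=7000 B_seq=7157 B_ack=1000
After event 2: A_seq=1000 A_ack=7000 B_seq=7157 B_ack=1000
After event 3: A_seq=1093 A_ack=7000 B_seq=7157 B_ack=1093
After event 4: A_seq=1093 A_ack=7000 B_seq=7331 B_ack=1093
After event 5: A_seq=1183 A_ack=7000 B_seq=7331 B_ack=1183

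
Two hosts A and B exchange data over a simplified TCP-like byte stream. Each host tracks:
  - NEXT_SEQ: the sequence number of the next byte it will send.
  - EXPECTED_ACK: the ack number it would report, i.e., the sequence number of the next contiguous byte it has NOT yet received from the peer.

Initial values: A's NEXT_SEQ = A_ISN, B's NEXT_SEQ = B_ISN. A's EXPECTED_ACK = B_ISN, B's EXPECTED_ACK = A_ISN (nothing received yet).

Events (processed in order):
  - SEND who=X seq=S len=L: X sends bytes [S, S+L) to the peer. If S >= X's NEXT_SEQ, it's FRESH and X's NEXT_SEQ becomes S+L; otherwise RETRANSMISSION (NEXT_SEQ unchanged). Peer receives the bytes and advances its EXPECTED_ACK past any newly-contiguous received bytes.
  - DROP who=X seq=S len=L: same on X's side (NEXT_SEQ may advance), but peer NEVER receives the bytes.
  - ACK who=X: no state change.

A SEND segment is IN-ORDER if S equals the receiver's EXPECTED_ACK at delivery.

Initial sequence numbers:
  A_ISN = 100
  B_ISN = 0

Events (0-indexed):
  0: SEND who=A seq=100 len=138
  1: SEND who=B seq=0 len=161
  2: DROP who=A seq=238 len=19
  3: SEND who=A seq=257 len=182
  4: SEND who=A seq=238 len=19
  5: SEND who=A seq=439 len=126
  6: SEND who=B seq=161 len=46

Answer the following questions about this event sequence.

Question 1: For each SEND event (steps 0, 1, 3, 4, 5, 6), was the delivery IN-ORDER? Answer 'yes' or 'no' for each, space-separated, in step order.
Answer: yes yes no yes yes yes

Derivation:
Step 0: SEND seq=100 -> in-order
Step 1: SEND seq=0 -> in-order
Step 3: SEND seq=257 -> out-of-order
Step 4: SEND seq=238 -> in-order
Step 5: SEND seq=439 -> in-order
Step 6: SEND seq=161 -> in-order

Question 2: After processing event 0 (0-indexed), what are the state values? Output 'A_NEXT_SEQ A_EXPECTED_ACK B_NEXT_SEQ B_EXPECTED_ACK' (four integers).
After event 0: A_seq=238 A_ack=0 B_seq=0 B_ack=238

238 0 0 238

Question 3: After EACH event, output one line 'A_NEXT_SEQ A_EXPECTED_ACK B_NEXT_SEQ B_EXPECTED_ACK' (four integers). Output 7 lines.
238 0 0 238
238 161 161 238
257 161 161 238
439 161 161 238
439 161 161 439
565 161 161 565
565 207 207 565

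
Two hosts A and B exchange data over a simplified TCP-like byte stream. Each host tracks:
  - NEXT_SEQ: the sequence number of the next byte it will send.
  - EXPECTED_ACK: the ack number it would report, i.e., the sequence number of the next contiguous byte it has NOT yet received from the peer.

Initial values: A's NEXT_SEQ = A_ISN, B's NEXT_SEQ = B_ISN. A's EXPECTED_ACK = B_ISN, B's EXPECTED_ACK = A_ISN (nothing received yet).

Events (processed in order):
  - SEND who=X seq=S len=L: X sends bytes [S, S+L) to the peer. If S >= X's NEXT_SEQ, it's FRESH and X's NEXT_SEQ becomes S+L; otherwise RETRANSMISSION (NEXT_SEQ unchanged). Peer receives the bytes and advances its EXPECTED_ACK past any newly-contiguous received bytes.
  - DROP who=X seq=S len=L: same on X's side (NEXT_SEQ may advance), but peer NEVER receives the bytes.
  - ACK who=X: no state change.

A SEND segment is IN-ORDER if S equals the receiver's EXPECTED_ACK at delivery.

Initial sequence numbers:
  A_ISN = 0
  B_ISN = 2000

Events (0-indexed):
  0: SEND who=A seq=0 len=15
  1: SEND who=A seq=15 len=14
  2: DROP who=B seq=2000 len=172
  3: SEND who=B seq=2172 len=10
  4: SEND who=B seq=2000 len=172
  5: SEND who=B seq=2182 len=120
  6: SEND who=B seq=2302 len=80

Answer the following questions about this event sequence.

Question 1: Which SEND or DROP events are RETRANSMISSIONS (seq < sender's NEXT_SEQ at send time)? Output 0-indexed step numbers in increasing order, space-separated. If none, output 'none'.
Step 0: SEND seq=0 -> fresh
Step 1: SEND seq=15 -> fresh
Step 2: DROP seq=2000 -> fresh
Step 3: SEND seq=2172 -> fresh
Step 4: SEND seq=2000 -> retransmit
Step 5: SEND seq=2182 -> fresh
Step 6: SEND seq=2302 -> fresh

Answer: 4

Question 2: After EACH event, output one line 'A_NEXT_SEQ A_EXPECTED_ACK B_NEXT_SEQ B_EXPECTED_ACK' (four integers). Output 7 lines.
15 2000 2000 15
29 2000 2000 29
29 2000 2172 29
29 2000 2182 29
29 2182 2182 29
29 2302 2302 29
29 2382 2382 29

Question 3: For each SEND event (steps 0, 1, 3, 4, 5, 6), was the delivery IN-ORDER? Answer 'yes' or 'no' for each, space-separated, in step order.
Step 0: SEND seq=0 -> in-order
Step 1: SEND seq=15 -> in-order
Step 3: SEND seq=2172 -> out-of-order
Step 4: SEND seq=2000 -> in-order
Step 5: SEND seq=2182 -> in-order
Step 6: SEND seq=2302 -> in-order

Answer: yes yes no yes yes yes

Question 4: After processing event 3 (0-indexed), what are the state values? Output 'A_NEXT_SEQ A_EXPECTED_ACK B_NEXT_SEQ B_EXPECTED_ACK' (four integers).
After event 0: A_seq=15 A_ack=2000 B_seq=2000 B_ack=15
After event 1: A_seq=29 A_ack=2000 B_seq=2000 B_ack=29
After event 2: A_seq=29 A_ack=2000 B_seq=2172 B_ack=29
After event 3: A_seq=29 A_ack=2000 B_seq=2182 B_ack=29

29 2000 2182 29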